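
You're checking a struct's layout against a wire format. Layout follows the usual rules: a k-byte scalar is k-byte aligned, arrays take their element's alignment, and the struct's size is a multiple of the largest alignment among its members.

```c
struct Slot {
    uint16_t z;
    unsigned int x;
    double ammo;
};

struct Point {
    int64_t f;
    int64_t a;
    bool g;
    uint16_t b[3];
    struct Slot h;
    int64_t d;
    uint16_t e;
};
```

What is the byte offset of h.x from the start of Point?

28

Slot: @0: z [2B, align 2] → 2; +2 pad (align 4); @4: x [4B, align 4] → 8; @8: ammo [8B, align 8] → 16; size 16, align 8
@0: f [8B, align 8] → 8
@8: a [8B, align 8] → 16
@16: g [1B, align 1] → 17
+1 pad (align 2)
@18: b [6B, align 2] → 24
@24: h [16B, align 8] → 40
within Slot: x at 4
24 + 4 = 28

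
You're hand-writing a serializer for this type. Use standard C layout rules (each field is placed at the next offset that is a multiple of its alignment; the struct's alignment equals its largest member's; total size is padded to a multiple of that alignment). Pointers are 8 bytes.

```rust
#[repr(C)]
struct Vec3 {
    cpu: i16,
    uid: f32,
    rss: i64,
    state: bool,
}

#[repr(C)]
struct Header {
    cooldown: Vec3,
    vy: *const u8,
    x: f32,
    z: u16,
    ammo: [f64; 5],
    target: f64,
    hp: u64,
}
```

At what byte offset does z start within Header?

36

Vec3: @0: cpu [2B, align 2] → 2; +2 pad (align 4); @4: uid [4B, align 4] → 8; @8: rss [8B, align 8] → 16; @16: state [1B, align 1] → 17; +7 tail pad (align 8); size 24, align 8
@0: cooldown [24B, align 8] → 24
@24: vy [8B, align 8] → 32
@32: x [4B, align 4] → 36
@36: z [2B, align 2] → 38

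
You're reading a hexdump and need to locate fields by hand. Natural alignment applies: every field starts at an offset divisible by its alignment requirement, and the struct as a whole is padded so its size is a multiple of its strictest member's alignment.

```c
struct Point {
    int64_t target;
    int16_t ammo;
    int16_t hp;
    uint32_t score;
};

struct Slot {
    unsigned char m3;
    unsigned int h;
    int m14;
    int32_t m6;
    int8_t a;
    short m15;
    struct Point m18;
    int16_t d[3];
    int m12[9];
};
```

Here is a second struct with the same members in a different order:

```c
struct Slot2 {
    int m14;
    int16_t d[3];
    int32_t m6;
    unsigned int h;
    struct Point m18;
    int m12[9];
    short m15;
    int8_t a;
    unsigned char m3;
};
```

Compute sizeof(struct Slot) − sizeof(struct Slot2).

8

Point: target at 0 (size 8, align 8) → ends 8; ammo at 8 (size 2, align 2) → ends 10; hp at 10 (size 2, align 2) → ends 12; score at 12 (size 4, align 4) → ends 16; total 16 bytes, alignment 8
m3 at 0 (size 1, align 1) → ends 1
pad 3 to align 4 for h
h at 4 (size 4, align 4) → ends 8
m14 at 8 (size 4, align 4) → ends 12
m6 at 12 (size 4, align 4) → ends 16
a at 16 (size 1, align 1) → ends 17
pad 1 to align 2 for m15
m15 at 18 (size 2, align 2) → ends 20
pad 4 to align 8 for m18
m18 at 24 (size 16, align 8) → ends 40
d at 40 (size 6, align 2) → ends 46
pad 2 to align 4 for m12
m12 at 48 (size 36, align 4) → ends 84
tail pad 4 to reach multiple of 8
total 88 bytes, alignment 8
— Slot2 —
m14 at 0 (size 4, align 4) → ends 4
d at 4 (size 6, align 2) → ends 10
pad 2 to align 4 for m6
m6 at 12 (size 4, align 4) → ends 16
h at 16 (size 4, align 4) → ends 20
pad 4 to align 8 for m18
m18 at 24 (size 16, align 8) → ends 40
m12 at 40 (size 36, align 4) → ends 76
m15 at 76 (size 2, align 2) → ends 78
a at 78 (size 1, align 1) → ends 79
m3 at 79 (size 1, align 1) → ends 80
total 80 bytes, alignment 8
88 − 80 = 8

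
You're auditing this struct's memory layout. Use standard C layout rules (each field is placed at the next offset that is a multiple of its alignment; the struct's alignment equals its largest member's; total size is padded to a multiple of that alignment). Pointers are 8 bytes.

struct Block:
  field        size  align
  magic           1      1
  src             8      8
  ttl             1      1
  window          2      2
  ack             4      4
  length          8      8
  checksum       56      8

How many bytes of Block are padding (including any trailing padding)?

@0: magic [1B, align 1] → 1
+7 pad (align 8)
@8: src [8B, align 8] → 16
@16: ttl [1B, align 1] → 17
+1 pad (align 2)
@18: window [2B, align 2] → 20
@20: ack [4B, align 4] → 24
@24: length [8B, align 8] → 32
@32: checksum [56B, align 8] → 88
size 88, align 8
data bytes 80, size 88 → padding 8

8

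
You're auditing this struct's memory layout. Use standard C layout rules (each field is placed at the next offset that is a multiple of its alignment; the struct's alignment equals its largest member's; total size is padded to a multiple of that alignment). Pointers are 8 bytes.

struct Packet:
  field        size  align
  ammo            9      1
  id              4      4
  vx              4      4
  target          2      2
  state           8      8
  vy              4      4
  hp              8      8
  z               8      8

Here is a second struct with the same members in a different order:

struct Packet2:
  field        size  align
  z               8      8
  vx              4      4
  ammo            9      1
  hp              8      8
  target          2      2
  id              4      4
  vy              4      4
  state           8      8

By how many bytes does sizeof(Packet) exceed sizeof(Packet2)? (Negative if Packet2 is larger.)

@0: ammo [9B, align 1] → 9
+3 pad (align 4)
@12: id [4B, align 4] → 16
@16: vx [4B, align 4] → 20
@20: target [2B, align 2] → 22
+2 pad (align 8)
@24: state [8B, align 8] → 32
@32: vy [4B, align 4] → 36
+4 pad (align 8)
@40: hp [8B, align 8] → 48
@48: z [8B, align 8] → 56
size 56, align 8
— Packet2 —
@0: z [8B, align 8] → 8
@8: vx [4B, align 4] → 12
@12: ammo [9B, align 1] → 21
+3 pad (align 8)
@24: hp [8B, align 8] → 32
@32: target [2B, align 2] → 34
+2 pad (align 4)
@36: id [4B, align 4] → 40
@40: vy [4B, align 4] → 44
+4 pad (align 8)
@48: state [8B, align 8] → 56
size 56, align 8
56 − 56 = 0

0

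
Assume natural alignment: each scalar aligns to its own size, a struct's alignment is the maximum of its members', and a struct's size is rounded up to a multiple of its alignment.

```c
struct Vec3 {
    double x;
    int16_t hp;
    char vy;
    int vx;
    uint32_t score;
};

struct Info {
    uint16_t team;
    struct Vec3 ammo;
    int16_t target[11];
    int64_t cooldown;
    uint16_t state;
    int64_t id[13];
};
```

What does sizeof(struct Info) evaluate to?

176

Vec3: 0..8  x  (8B, 8-aligned); 8..10  hp  (2B, 2-aligned); 10..11  vy  (1B, 1-aligned); 11..12  -- padding (1B); 12..16  vx  (4B, 4-aligned); 16..20  score  (4B, 4-aligned); 20..24  -- tail padding (4B); sizeof = 24, alignof = 8
0..2  team  (2B, 2-aligned)
2..8  -- padding (6B)
8..32  ammo  (24B, 8-aligned)
32..54  target  (22B, 2-aligned)
54..56  -- padding (2B)
56..64  cooldown  (8B, 8-aligned)
64..66  state  (2B, 2-aligned)
66..72  -- padding (6B)
72..176  id  (104B, 8-aligned)
sizeof = 176, alignof = 8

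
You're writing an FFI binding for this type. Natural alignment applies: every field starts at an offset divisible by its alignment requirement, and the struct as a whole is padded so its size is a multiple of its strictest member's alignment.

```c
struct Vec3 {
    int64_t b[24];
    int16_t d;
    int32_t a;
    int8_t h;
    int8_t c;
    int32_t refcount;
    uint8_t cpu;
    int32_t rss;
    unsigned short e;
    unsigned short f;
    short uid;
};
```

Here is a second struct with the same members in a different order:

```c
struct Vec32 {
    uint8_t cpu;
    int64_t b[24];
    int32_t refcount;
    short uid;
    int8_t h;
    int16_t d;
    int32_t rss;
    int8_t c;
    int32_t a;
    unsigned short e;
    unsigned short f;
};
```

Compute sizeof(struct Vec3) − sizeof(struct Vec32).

@0: b [192B, align 8] → 192
@192: d [2B, align 2] → 194
+2 pad (align 4)
@196: a [4B, align 4] → 200
@200: h [1B, align 1] → 201
@201: c [1B, align 1] → 202
+2 pad (align 4)
@204: refcount [4B, align 4] → 208
@208: cpu [1B, align 1] → 209
+3 pad (align 4)
@212: rss [4B, align 4] → 216
@216: e [2B, align 2] → 218
@218: f [2B, align 2] → 220
@220: uid [2B, align 2] → 222
+2 tail pad (align 8)
size 224, align 8
— Vec32 —
@0: cpu [1B, align 1] → 1
+7 pad (align 8)
@8: b [192B, align 8] → 200
@200: refcount [4B, align 4] → 204
@204: uid [2B, align 2] → 206
@206: h [1B, align 1] → 207
+1 pad (align 2)
@208: d [2B, align 2] → 210
+2 pad (align 4)
@212: rss [4B, align 4] → 216
@216: c [1B, align 1] → 217
+3 pad (align 4)
@220: a [4B, align 4] → 224
@224: e [2B, align 2] → 226
@226: f [2B, align 2] → 228
+4 tail pad (align 8)
size 232, align 8
224 − 232 = -8

-8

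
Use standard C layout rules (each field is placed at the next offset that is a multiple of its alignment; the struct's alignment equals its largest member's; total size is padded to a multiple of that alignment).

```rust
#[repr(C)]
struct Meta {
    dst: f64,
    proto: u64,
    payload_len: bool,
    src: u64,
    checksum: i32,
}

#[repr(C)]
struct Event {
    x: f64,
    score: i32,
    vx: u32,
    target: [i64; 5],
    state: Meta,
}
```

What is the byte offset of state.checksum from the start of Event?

88

Meta: dst at 0 (size 8, align 8) → ends 8; proto at 8 (size 8, align 8) → ends 16; payload_len at 16 (size 1, align 1) → ends 17; pad 7 to align 8 for src; src at 24 (size 8, align 8) → ends 32; checksum at 32 (size 4, align 4) → ends 36; tail pad 4 to reach multiple of 8; total 40 bytes, alignment 8
x at 0 (size 8, align 8) → ends 8
score at 8 (size 4, align 4) → ends 12
vx at 12 (size 4, align 4) → ends 16
target at 16 (size 40, align 8) → ends 56
state at 56 (size 40, align 8) → ends 96
within Meta: checksum at 32
56 + 32 = 88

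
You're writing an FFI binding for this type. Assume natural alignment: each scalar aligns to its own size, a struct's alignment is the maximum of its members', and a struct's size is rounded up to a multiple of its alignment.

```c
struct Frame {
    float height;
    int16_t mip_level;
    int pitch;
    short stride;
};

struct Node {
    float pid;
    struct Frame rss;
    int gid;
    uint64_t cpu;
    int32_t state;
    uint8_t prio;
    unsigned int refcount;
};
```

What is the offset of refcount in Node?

Frame: 0..4  height  (4B, 4-aligned); 4..6  mip_level  (2B, 2-aligned); 6..8  -- padding (2B); 8..12  pitch  (4B, 4-aligned); 12..14  stride  (2B, 2-aligned); 14..16  -- tail padding (2B); sizeof = 16, alignof = 4
0..4  pid  (4B, 4-aligned)
4..20  rss  (16B, 4-aligned)
20..24  gid  (4B, 4-aligned)
24..32  cpu  (8B, 8-aligned)
32..36  state  (4B, 4-aligned)
36..37  prio  (1B, 1-aligned)
37..40  -- padding (3B)
40..44  refcount  (4B, 4-aligned)

40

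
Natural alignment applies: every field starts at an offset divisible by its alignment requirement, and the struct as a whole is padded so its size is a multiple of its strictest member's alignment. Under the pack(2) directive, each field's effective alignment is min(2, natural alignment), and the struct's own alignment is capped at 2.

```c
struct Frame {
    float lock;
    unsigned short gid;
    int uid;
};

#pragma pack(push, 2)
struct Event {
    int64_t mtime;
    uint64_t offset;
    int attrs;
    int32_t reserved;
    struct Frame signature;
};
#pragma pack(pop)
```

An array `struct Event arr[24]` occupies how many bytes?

864

Frame: lock at 0 (size 4, align 4) → ends 4; gid at 4 (size 2, align 2) → ends 6; pad 2 to align 4 for uid; uid at 8 (size 4, align 4) → ends 12; total 12 bytes, alignment 4
mtime at 0 (size 8, align 2) → ends 8
offset at 8 (size 8, align 2) → ends 16
attrs at 16 (size 4, align 2) → ends 20
reserved at 20 (size 4, align 2) → ends 24
signature at 24 (size 12, align 2) → ends 36
total 36 bytes, alignment 2
array of 24: 24 × 36 = 864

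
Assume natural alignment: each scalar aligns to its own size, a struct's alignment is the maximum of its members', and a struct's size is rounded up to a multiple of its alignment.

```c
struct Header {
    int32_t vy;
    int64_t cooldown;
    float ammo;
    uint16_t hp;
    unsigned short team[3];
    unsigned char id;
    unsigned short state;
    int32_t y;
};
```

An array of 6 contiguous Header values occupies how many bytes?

vy at 0 (size 4, align 4) → ends 4
pad 4 to align 8 for cooldown
cooldown at 8 (size 8, align 8) → ends 16
ammo at 16 (size 4, align 4) → ends 20
hp at 20 (size 2, align 2) → ends 22
team at 22 (size 6, align 2) → ends 28
id at 28 (size 1, align 1) → ends 29
pad 1 to align 2 for state
state at 30 (size 2, align 2) → ends 32
y at 32 (size 4, align 4) → ends 36
tail pad 4 to reach multiple of 8
total 40 bytes, alignment 8
array of 6: 6 × 40 = 240

240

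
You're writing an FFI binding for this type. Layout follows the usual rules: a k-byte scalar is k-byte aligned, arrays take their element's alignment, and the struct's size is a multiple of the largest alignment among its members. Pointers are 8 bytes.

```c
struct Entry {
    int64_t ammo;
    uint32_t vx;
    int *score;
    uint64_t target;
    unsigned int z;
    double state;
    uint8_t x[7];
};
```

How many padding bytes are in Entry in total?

0..8  ammo  (8B, 8-aligned)
8..12  vx  (4B, 4-aligned)
12..16  -- padding (4B)
16..24  score  (8B, 8-aligned)
24..32  target  (8B, 8-aligned)
32..36  z  (4B, 4-aligned)
36..40  -- padding (4B)
40..48  state  (8B, 8-aligned)
48..55  x  (7B, 1-aligned)
55..56  -- tail padding (1B)
sizeof = 56, alignof = 8
data bytes 47, size 56 → padding 9

9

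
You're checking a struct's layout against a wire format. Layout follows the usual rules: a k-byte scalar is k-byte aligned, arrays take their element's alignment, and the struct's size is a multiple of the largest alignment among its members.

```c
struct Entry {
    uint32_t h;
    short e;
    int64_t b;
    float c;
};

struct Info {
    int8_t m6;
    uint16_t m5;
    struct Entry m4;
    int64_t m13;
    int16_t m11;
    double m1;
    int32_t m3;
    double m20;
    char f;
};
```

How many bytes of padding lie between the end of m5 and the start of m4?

4

Entry: h at 0 (size 4, align 4) → ends 4; e at 4 (size 2, align 2) → ends 6; pad 2 to align 8 for b; b at 8 (size 8, align 8) → ends 16; c at 16 (size 4, align 4) → ends 20; tail pad 4 to reach multiple of 8; total 24 bytes, alignment 8
m6 at 0 (size 1, align 1) → ends 1
pad 1 to align 2 for m5
m5 at 2 (size 2, align 2) → ends 4
pad 4 to align 8 for m4
m4 at 8 (size 24, align 8) → ends 32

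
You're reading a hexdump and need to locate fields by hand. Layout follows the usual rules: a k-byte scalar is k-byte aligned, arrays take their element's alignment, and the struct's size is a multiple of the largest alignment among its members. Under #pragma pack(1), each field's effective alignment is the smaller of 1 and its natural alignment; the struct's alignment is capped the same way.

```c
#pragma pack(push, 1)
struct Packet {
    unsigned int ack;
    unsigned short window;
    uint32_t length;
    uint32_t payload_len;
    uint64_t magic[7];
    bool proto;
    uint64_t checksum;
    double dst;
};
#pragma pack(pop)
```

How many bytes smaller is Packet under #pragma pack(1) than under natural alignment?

natural layout:
  @0: ack [4B, align 4] → 4
  @4: window [2B, align 2] → 6
  +2 pad (align 4)
  @8: length [4B, align 4] → 12
  @12: payload_len [4B, align 4] → 16
  @16: magic [56B, align 8] → 72
  @72: proto [1B, align 1] → 73
  +7 pad (align 8)
  @80: checksum [8B, align 8] → 88
  @88: dst [8B, align 8] → 96
  size 96, align 8
packed(1) layout:
  @0: ack [4B, align 1] → 4
  @4: window [2B, align 1] → 6
  @6: length [4B, align 1] → 10
  @10: payload_len [4B, align 1] → 14
  @14: magic [56B, align 1] → 70
  @70: proto [1B, align 1] → 71
  @71: checksum [8B, align 1] → 79
  @79: dst [8B, align 1] → 87
  size 87, align 1
96 − 87 = 9

9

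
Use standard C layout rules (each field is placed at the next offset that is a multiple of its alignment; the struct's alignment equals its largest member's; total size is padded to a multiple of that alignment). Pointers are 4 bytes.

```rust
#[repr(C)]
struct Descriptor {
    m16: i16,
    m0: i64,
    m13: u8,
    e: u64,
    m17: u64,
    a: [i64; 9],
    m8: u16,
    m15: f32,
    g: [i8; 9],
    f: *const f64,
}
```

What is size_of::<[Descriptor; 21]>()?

2856

m16 at 0 (size 2, align 2) → ends 2
pad 6 to align 8 for m0
m0 at 8 (size 8, align 8) → ends 16
m13 at 16 (size 1, align 1) → ends 17
pad 7 to align 8 for e
e at 24 (size 8, align 8) → ends 32
m17 at 32 (size 8, align 8) → ends 40
a at 40 (size 72, align 8) → ends 112
m8 at 112 (size 2, align 2) → ends 114
pad 2 to align 4 for m15
m15 at 116 (size 4, align 4) → ends 120
g at 120 (size 9, align 1) → ends 129
pad 3 to align 4 for f
f at 132 (size 4, align 4) → ends 136
total 136 bytes, alignment 8
array of 21: 21 × 136 = 2856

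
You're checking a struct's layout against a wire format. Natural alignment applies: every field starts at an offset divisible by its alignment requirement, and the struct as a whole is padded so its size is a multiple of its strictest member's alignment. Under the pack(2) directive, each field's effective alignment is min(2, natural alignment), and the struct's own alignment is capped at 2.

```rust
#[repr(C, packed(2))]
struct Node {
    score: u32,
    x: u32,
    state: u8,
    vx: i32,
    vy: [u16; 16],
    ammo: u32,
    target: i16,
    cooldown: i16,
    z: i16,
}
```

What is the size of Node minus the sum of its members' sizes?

0..4  score  (4B, 2-aligned)
4..8  x  (4B, 2-aligned)
8..9  state  (1B, 1-aligned)
9..10  -- padding (1B)
10..14  vx  (4B, 2-aligned)
14..46  vy  (32B, 2-aligned)
46..50  ammo  (4B, 2-aligned)
50..52  target  (2B, 2-aligned)
52..54  cooldown  (2B, 2-aligned)
54..56  z  (2B, 2-aligned)
sizeof = 56, alignof = 2
data bytes 55, size 56 → padding 1

1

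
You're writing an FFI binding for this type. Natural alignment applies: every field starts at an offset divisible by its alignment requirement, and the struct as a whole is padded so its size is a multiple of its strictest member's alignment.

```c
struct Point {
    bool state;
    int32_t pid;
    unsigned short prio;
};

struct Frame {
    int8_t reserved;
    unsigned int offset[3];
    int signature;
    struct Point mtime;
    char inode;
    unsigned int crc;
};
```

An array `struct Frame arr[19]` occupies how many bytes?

Point: 0..1  state  (1B, 1-aligned); 1..4  -- padding (3B); 4..8  pid  (4B, 4-aligned); 8..10  prio  (2B, 2-aligned); 10..12  -- tail padding (2B); sizeof = 12, alignof = 4
0..1  reserved  (1B, 1-aligned)
1..4  -- padding (3B)
4..16  offset  (12B, 4-aligned)
16..20  signature  (4B, 4-aligned)
20..32  mtime  (12B, 4-aligned)
32..33  inode  (1B, 1-aligned)
33..36  -- padding (3B)
36..40  crc  (4B, 4-aligned)
sizeof = 40, alignof = 4
array of 19: 19 × 40 = 760

760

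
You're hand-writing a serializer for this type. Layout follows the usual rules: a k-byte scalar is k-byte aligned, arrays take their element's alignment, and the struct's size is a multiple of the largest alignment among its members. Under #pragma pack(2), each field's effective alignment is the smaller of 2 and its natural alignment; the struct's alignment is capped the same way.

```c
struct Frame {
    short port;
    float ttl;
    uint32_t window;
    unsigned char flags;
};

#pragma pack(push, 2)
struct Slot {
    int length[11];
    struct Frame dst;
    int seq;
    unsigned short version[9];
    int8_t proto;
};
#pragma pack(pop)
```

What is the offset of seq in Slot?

60

Frame: @0: port [2B, align 2] → 2; +2 pad (align 4); @4: ttl [4B, align 4] → 8; @8: window [4B, align 4] → 12; @12: flags [1B, align 1] → 13; +3 tail pad (align 4); size 16, align 4
@0: length [44B, align 2] → 44
@44: dst [16B, align 2] → 60
@60: seq [4B, align 2] → 64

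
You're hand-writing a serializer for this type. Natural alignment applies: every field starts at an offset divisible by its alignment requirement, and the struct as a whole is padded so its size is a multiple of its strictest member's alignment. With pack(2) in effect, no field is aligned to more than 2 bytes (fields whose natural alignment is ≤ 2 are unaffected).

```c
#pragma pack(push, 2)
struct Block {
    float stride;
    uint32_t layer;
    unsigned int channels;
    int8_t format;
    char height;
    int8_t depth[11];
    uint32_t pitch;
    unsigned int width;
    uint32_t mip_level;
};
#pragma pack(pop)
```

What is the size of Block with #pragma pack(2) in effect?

0..4  stride  (4B, 2-aligned)
4..8  layer  (4B, 2-aligned)
8..12  channels  (4B, 2-aligned)
12..13  format  (1B, 1-aligned)
13..14  height  (1B, 1-aligned)
14..25  depth  (11B, 1-aligned)
25..26  -- padding (1B)
26..30  pitch  (4B, 2-aligned)
30..34  width  (4B, 2-aligned)
34..38  mip_level  (4B, 2-aligned)
sizeof = 38, alignof = 2

38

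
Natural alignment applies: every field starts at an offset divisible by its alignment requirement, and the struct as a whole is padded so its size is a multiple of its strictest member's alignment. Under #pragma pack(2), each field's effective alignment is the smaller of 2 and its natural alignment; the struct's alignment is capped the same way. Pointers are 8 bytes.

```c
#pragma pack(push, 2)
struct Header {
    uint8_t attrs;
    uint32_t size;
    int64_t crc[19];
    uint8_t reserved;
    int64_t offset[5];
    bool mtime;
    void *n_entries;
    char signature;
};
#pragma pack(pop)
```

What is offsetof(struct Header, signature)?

210

attrs at 0 (size 1, align 1) → ends 1
pad 1 to align 2 for size
size at 2 (size 4, align 2) → ends 6
crc at 6 (size 152, align 2) → ends 158
reserved at 158 (size 1, align 1) → ends 159
pad 1 to align 2 for offset
offset at 160 (size 40, align 2) → ends 200
mtime at 200 (size 1, align 1) → ends 201
pad 1 to align 2 for n_entries
n_entries at 202 (size 8, align 2) → ends 210
signature at 210 (size 1, align 1) → ends 211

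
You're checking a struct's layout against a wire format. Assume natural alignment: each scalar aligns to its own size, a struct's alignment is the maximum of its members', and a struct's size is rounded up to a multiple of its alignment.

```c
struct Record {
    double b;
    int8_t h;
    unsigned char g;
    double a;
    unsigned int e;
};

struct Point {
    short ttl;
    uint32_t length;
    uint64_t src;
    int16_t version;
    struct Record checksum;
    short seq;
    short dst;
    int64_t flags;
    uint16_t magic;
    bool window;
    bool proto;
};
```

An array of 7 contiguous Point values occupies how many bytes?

560

Record: 0..8  b  (8B, 8-aligned); 8..9  h  (1B, 1-aligned); 9..10  g  (1B, 1-aligned); 10..16  -- padding (6B); 16..24  a  (8B, 8-aligned); 24..28  e  (4B, 4-aligned); 28..32  -- tail padding (4B); sizeof = 32, alignof = 8
0..2  ttl  (2B, 2-aligned)
2..4  -- padding (2B)
4..8  length  (4B, 4-aligned)
8..16  src  (8B, 8-aligned)
16..18  version  (2B, 2-aligned)
18..24  -- padding (6B)
24..56  checksum  (32B, 8-aligned)
56..58  seq  (2B, 2-aligned)
58..60  dst  (2B, 2-aligned)
60..64  -- padding (4B)
64..72  flags  (8B, 8-aligned)
72..74  magic  (2B, 2-aligned)
74..75  window  (1B, 1-aligned)
75..76  proto  (1B, 1-aligned)
76..80  -- tail padding (4B)
sizeof = 80, alignof = 8
array of 7: 7 × 80 = 560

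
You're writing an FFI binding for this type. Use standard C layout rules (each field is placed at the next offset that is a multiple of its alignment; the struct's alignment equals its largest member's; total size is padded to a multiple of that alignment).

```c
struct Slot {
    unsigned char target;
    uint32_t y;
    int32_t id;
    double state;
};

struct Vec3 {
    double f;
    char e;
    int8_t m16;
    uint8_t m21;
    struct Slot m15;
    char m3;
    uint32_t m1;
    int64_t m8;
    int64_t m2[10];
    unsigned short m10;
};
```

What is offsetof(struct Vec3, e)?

8

Slot: target at 0 (size 1, align 1) → ends 1; pad 3 to align 4 for y; y at 4 (size 4, align 4) → ends 8; id at 8 (size 4, align 4) → ends 12; pad 4 to align 8 for state; state at 16 (size 8, align 8) → ends 24; total 24 bytes, alignment 8
f at 0 (size 8, align 8) → ends 8
e at 8 (size 1, align 1) → ends 9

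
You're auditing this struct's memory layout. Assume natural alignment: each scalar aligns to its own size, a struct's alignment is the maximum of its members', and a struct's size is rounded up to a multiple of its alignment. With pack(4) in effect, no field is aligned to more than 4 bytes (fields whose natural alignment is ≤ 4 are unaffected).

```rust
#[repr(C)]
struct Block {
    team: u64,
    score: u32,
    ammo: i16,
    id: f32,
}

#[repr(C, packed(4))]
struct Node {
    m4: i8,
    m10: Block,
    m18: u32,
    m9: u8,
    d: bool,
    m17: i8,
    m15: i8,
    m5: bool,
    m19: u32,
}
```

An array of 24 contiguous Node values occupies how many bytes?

Block: 0..8  team  (8B, 8-aligned); 8..12  score  (4B, 4-aligned); 12..14  ammo  (2B, 2-aligned); 14..16  -- padding (2B); 16..20  id  (4B, 4-aligned); 20..24  -- tail padding (4B); sizeof = 24, alignof = 8
0..1  m4  (1B, 1-aligned)
1..4  -- padding (3B)
4..28  m10  (24B, 4-aligned)
28..32  m18  (4B, 4-aligned)
32..33  m9  (1B, 1-aligned)
33..34  d  (1B, 1-aligned)
34..35  m17  (1B, 1-aligned)
35..36  m15  (1B, 1-aligned)
36..37  m5  (1B, 1-aligned)
37..40  -- padding (3B)
40..44  m19  (4B, 4-aligned)
sizeof = 44, alignof = 4
array of 24: 24 × 44 = 1056

1056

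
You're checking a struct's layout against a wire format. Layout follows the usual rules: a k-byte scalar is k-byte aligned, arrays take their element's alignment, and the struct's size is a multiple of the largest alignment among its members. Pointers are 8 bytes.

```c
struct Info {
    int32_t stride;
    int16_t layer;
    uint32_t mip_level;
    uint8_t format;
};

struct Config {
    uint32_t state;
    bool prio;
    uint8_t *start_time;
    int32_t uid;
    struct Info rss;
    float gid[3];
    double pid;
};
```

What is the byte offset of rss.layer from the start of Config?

24

Info: stride at 0 (size 4, align 4) → ends 4; layer at 4 (size 2, align 2) → ends 6; pad 2 to align 4 for mip_level; mip_level at 8 (size 4, align 4) → ends 12; format at 12 (size 1, align 1) → ends 13; tail pad 3 to reach multiple of 4; total 16 bytes, alignment 4
state at 0 (size 4, align 4) → ends 4
prio at 4 (size 1, align 1) → ends 5
pad 3 to align 8 for start_time
start_time at 8 (size 8, align 8) → ends 16
uid at 16 (size 4, align 4) → ends 20
rss at 20 (size 16, align 4) → ends 36
within Info: layer at 4
20 + 4 = 24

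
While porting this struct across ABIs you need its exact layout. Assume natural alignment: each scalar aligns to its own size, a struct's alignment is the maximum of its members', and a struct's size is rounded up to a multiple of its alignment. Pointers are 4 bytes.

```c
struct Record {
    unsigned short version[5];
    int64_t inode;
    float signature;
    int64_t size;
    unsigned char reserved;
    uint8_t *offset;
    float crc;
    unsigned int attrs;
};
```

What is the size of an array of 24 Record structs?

0..10  version  (10B, 2-aligned)
10..16  -- padding (6B)
16..24  inode  (8B, 8-aligned)
24..28  signature  (4B, 4-aligned)
28..32  -- padding (4B)
32..40  size  (8B, 8-aligned)
40..41  reserved  (1B, 1-aligned)
41..44  -- padding (3B)
44..48  offset  (4B, 4-aligned)
48..52  crc  (4B, 4-aligned)
52..56  attrs  (4B, 4-aligned)
sizeof = 56, alignof = 8
array of 24: 24 × 56 = 1344

1344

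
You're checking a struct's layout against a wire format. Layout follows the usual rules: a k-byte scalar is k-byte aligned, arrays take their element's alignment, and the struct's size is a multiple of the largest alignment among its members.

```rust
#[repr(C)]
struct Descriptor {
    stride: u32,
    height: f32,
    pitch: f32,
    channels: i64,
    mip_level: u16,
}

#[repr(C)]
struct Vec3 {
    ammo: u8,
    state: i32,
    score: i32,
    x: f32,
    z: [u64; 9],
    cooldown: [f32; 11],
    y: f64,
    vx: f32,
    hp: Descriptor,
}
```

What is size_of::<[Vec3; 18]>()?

3312

Descriptor: stride at 0 (size 4, align 4) → ends 4; height at 4 (size 4, align 4) → ends 8; pitch at 8 (size 4, align 4) → ends 12; pad 4 to align 8 for channels; channels at 16 (size 8, align 8) → ends 24; mip_level at 24 (size 2, align 2) → ends 26; tail pad 6 to reach multiple of 8; total 32 bytes, alignment 8
ammo at 0 (size 1, align 1) → ends 1
pad 3 to align 4 for state
state at 4 (size 4, align 4) → ends 8
score at 8 (size 4, align 4) → ends 12
x at 12 (size 4, align 4) → ends 16
z at 16 (size 72, align 8) → ends 88
cooldown at 88 (size 44, align 4) → ends 132
pad 4 to align 8 for y
y at 136 (size 8, align 8) → ends 144
vx at 144 (size 4, align 4) → ends 148
pad 4 to align 8 for hp
hp at 152 (size 32, align 8) → ends 184
total 184 bytes, alignment 8
array of 18: 18 × 184 = 3312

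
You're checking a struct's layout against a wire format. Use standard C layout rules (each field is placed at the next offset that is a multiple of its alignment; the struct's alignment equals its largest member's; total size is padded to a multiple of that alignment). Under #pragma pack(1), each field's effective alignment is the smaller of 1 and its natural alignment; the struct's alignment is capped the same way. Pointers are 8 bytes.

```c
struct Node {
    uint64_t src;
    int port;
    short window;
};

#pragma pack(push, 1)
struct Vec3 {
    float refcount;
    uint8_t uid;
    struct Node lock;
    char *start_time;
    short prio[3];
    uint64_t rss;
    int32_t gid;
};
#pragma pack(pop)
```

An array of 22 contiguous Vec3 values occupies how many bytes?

Node: 0..8  src  (8B, 8-aligned); 8..12  port  (4B, 4-aligned); 12..14  window  (2B, 2-aligned); 14..16  -- tail padding (2B); sizeof = 16, alignof = 8
0..4  refcount  (4B, 1-aligned)
4..5  uid  (1B, 1-aligned)
5..21  lock  (16B, 1-aligned)
21..29  start_time  (8B, 1-aligned)
29..35  prio  (6B, 1-aligned)
35..43  rss  (8B, 1-aligned)
43..47  gid  (4B, 1-aligned)
sizeof = 47, alignof = 1
array of 22: 22 × 47 = 1034

1034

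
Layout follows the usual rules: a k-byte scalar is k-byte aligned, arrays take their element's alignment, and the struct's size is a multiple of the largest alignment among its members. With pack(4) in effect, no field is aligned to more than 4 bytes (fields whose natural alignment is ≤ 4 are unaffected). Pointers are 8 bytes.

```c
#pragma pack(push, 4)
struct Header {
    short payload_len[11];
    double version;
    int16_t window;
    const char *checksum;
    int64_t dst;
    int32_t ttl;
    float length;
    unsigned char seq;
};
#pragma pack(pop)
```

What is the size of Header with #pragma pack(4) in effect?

64

0..22  payload_len  (22B, 2-aligned)
22..24  -- padding (2B)
24..32  version  (8B, 4-aligned)
32..34  window  (2B, 2-aligned)
34..36  -- padding (2B)
36..44  checksum  (8B, 4-aligned)
44..52  dst  (8B, 4-aligned)
52..56  ttl  (4B, 4-aligned)
56..60  length  (4B, 4-aligned)
60..61  seq  (1B, 1-aligned)
61..64  -- tail padding (3B)
sizeof = 64, alignof = 4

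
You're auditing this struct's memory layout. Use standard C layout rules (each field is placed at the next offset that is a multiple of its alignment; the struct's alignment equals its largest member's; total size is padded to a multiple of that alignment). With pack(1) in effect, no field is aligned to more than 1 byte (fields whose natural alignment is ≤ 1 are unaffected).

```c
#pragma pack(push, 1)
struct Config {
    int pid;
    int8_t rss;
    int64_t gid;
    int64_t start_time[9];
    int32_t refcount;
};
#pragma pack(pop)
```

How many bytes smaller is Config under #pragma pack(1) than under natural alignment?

7

natural layout:
  0..4  pid  (4B, 4-aligned)
  4..5  rss  (1B, 1-aligned)
  5..8  -- padding (3B)
  8..16  gid  (8B, 8-aligned)
  16..88  start_time  (72B, 8-aligned)
  88..92  refcount  (4B, 4-aligned)
  92..96  -- tail padding (4B)
  sizeof = 96, alignof = 8
packed(1) layout:
  0..4  pid  (4B, 1-aligned)
  4..5  rss  (1B, 1-aligned)
  5..13  gid  (8B, 1-aligned)
  13..85  start_time  (72B, 1-aligned)
  85..89  refcount  (4B, 1-aligned)
  sizeof = 89, alignof = 1
96 − 89 = 7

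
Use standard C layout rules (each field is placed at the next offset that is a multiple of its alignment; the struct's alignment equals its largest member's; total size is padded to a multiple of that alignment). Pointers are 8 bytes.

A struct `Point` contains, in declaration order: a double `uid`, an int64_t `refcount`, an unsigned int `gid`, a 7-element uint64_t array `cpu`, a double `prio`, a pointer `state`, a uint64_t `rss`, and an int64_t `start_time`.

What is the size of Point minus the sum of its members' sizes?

uid at 0 (size 8, align 8) → ends 8
refcount at 8 (size 8, align 8) → ends 16
gid at 16 (size 4, align 4) → ends 20
pad 4 to align 8 for cpu
cpu at 24 (size 56, align 8) → ends 80
prio at 80 (size 8, align 8) → ends 88
state at 88 (size 8, align 8) → ends 96
rss at 96 (size 8, align 8) → ends 104
start_time at 104 (size 8, align 8) → ends 112
total 112 bytes, alignment 8
data bytes 108, size 112 → padding 4

4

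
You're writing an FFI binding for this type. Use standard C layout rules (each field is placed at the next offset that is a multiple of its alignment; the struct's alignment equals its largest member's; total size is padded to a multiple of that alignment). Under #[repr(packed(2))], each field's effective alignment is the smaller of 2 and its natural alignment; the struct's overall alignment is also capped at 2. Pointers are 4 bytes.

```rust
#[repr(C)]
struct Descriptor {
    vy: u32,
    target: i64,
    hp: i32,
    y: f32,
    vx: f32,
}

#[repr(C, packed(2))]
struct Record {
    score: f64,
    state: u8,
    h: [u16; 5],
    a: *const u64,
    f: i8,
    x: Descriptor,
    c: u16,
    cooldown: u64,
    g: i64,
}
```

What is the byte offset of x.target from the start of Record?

Descriptor: 0..4  vy  (4B, 4-aligned); 4..8  -- padding (4B); 8..16  target  (8B, 8-aligned); 16..20  hp  (4B, 4-aligned); 20..24  y  (4B, 4-aligned); 24..28  vx  (4B, 4-aligned); 28..32  -- tail padding (4B); sizeof = 32, alignof = 8
0..8  score  (8B, 2-aligned)
8..9  state  (1B, 1-aligned)
9..10  -- padding (1B)
10..20  h  (10B, 2-aligned)
20..24  a  (4B, 2-aligned)
24..25  f  (1B, 1-aligned)
25..26  -- padding (1B)
26..58  x  (32B, 2-aligned)
within Descriptor: target at 8
26 + 8 = 34

34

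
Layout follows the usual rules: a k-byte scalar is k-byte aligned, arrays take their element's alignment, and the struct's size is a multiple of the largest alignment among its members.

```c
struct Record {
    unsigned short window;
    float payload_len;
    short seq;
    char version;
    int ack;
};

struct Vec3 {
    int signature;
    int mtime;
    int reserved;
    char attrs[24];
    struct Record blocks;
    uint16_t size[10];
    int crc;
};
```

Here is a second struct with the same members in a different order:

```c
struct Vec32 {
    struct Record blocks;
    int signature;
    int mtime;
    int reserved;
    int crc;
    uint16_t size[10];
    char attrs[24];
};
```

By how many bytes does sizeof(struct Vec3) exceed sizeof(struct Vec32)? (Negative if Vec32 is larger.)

Record: 0..2  window  (2B, 2-aligned); 2..4  -- padding (2B); 4..8  payload_len  (4B, 4-aligned); 8..10  seq  (2B, 2-aligned); 10..11  version  (1B, 1-aligned); 11..12  -- padding (1B); 12..16  ack  (4B, 4-aligned); sizeof = 16, alignof = 4
0..4  signature  (4B, 4-aligned)
4..8  mtime  (4B, 4-aligned)
8..12  reserved  (4B, 4-aligned)
12..36  attrs  (24B, 1-aligned)
36..52  blocks  (16B, 4-aligned)
52..72  size  (20B, 2-aligned)
72..76  crc  (4B, 4-aligned)
sizeof = 76, alignof = 4
— Vec32 —
0..16  blocks  (16B, 4-aligned)
16..20  signature  (4B, 4-aligned)
20..24  mtime  (4B, 4-aligned)
24..28  reserved  (4B, 4-aligned)
28..32  crc  (4B, 4-aligned)
32..52  size  (20B, 2-aligned)
52..76  attrs  (24B, 1-aligned)
sizeof = 76, alignof = 4
76 − 76 = 0

0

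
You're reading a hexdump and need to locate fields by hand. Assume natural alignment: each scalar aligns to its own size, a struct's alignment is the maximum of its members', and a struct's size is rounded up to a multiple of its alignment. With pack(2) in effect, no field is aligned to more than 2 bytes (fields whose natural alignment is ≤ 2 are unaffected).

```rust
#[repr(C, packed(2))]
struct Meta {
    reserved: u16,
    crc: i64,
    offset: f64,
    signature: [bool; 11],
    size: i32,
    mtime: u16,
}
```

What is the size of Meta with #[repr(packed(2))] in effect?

36

0..2  reserved  (2B, 2-aligned)
2..10  crc  (8B, 2-aligned)
10..18  offset  (8B, 2-aligned)
18..29  signature  (11B, 1-aligned)
29..30  -- padding (1B)
30..34  size  (4B, 2-aligned)
34..36  mtime  (2B, 2-aligned)
sizeof = 36, alignof = 2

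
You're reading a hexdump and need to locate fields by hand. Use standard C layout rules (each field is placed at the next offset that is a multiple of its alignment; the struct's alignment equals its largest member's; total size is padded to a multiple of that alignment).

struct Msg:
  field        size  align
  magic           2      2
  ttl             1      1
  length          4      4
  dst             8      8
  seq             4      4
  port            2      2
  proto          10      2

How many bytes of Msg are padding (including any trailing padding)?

0..2  magic  (2B, 2-aligned)
2..3  ttl  (1B, 1-aligned)
3..4  -- padding (1B)
4..8  length  (4B, 4-aligned)
8..16  dst  (8B, 8-aligned)
16..20  seq  (4B, 4-aligned)
20..22  port  (2B, 2-aligned)
22..32  proto  (10B, 2-aligned)
sizeof = 32, alignof = 8
data bytes 31, size 32 → padding 1

1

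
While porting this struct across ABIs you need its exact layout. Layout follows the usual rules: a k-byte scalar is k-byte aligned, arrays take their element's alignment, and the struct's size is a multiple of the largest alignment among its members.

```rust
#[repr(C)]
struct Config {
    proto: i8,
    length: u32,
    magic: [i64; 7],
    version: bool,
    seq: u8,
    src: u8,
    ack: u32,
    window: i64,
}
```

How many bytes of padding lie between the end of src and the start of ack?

0..1  proto  (1B, 1-aligned)
1..4  -- padding (3B)
4..8  length  (4B, 4-aligned)
8..64  magic  (56B, 8-aligned)
64..65  version  (1B, 1-aligned)
65..66  seq  (1B, 1-aligned)
66..67  src  (1B, 1-aligned)
67..68  -- padding (1B)
68..72  ack  (4B, 4-aligned)

1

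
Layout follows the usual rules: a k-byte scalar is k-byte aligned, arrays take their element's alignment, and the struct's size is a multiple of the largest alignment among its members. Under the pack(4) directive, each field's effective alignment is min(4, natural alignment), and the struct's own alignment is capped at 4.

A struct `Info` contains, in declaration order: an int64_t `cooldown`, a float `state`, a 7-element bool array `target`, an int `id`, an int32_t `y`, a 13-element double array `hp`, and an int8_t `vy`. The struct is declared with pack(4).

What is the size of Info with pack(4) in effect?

cooldown at 0 (size 8, align 4) → ends 8
state at 8 (size 4, align 4) → ends 12
target at 12 (size 7, align 1) → ends 19
pad 1 to align 4 for id
id at 20 (size 4, align 4) → ends 24
y at 24 (size 4, align 4) → ends 28
hp at 28 (size 104, align 4) → ends 132
vy at 132 (size 1, align 1) → ends 133
tail pad 3 to reach multiple of 4
total 136 bytes, alignment 4

136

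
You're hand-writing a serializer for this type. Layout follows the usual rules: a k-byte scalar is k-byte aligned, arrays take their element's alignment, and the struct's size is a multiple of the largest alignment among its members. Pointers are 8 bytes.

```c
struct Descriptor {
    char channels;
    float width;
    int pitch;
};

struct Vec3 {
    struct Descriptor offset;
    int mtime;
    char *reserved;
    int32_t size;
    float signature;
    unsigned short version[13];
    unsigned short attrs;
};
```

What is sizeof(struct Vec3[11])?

704

Descriptor: channels at 0 (size 1, align 1) → ends 1; pad 3 to align 4 for width; width at 4 (size 4, align 4) → ends 8; pitch at 8 (size 4, align 4) → ends 12; total 12 bytes, alignment 4
offset at 0 (size 12, align 4) → ends 12
mtime at 12 (size 4, align 4) → ends 16
reserved at 16 (size 8, align 8) → ends 24
size at 24 (size 4, align 4) → ends 28
signature at 28 (size 4, align 4) → ends 32
version at 32 (size 26, align 2) → ends 58
attrs at 58 (size 2, align 2) → ends 60
tail pad 4 to reach multiple of 8
total 64 bytes, alignment 8
array of 11: 11 × 64 = 704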